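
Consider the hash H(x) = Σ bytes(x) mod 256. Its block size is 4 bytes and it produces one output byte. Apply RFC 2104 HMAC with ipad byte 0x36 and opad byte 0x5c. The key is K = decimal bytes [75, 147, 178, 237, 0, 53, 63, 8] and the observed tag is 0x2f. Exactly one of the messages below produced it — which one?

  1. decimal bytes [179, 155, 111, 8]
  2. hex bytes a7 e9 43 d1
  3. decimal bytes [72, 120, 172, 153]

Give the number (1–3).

Key decimal bytes [75, 147, 178, 237, 0, 53, 63, 8] = 4b 93 b2 ed 00 35 3f 08 is 8 bytes > B = 4, so hash it first: H(key) = f9, then zero-pad to 4 bytes: K' = f9 00 00 00.
K' ⊕ ipad = cf 36 36 36; K' ⊕ opad = a5 5c 5c 5c.
m1: inner = H(cf 36 36 36 b3 9b 6f 08) = 36; tag = H(a5 5c 5c 5c 36) = ef
m2: inner = H(cf 36 36 36 a7 e9 43 d1) = 15; tag = H(a5 5c 5c 5c 15) = ce
m3: inner = H(cf 36 36 36 48 78 ac 99) = 76; tag = H(a5 5c 5c 5c 76) = 2f ← matches

3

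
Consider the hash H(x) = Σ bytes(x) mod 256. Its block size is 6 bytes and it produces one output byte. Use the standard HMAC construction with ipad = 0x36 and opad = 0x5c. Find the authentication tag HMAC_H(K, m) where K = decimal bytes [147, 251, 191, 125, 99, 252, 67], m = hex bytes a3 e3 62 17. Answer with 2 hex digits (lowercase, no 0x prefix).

Key decimal bytes [147, 251, 191, 125, 99, 252, 67] = 93 fb bf 7d 63 fc 43 is 7 bytes > B = 6, so hash it first: H(key) = 6c, then zero-pad to 6 bytes: K' = 6c 00 00 00 00 00.
K' ⊕ ipad = 5a 36 36 36 36 36.  K' ⊕ opad = 30 5c 5c 5c 5c 5c.
Inner input = (K'⊕ipad) ∥ m = 5a 36 36 36 36 36 ∥ a3 e3 62 17.
Inner hash: sum = 90+54+54+54+54+54+163+227+98+23 = 871; mod 256 = 103 → 67.
Outer input = (K'⊕opad) ∥ inner = 30 5c 5c 5c 5c 5c ∥ 67.
Outer hash (tag): sum = 48+92+92+92+92+92+103 = 611; mod 256 = 99 → 63.

63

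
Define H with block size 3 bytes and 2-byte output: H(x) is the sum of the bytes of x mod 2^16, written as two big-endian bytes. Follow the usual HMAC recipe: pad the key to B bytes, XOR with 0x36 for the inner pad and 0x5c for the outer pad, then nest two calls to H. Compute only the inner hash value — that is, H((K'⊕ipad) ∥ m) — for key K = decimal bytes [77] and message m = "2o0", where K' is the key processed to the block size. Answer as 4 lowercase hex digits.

01b8

Key decimal bytes [77] = 4d is 1 byte ≤ B = 3; zero-pad to 3 bytes: K' = 4d 00 00.
K' ⊕ ipad = 7b 36 36.
Inner input = 7b 36 36 ∥ 32 6f 30.
Inner hash: sum = 123+54+54+50+111+48 = 440 → 01 b8.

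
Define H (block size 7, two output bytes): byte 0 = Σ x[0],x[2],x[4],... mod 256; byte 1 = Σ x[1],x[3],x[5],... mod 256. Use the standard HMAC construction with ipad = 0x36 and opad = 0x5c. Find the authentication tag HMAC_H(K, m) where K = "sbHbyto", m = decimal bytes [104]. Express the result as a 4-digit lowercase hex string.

ed0f

Key "sbHbyto" = 73 62 48 62 79 74 6f is exactly B = 7 bytes: K' = 73 62 48 62 79 74 6f.
K' ⊕ ipad = 45 54 7e 54 4f 42 59.  K' ⊕ opad = 2f 3e 14 3e 25 28 33.
Inner input = (K'⊕ipad) ∥ m = 45 54 7e 54 4f 42 59 ∥ 68.
Inner hash: even-index sum = 363 mod 256 = 107; odd-index sum = 338 mod 256 = 82 → 6b 52.
Outer input = (K'⊕opad) ∥ inner = 2f 3e 14 3e 25 28 33 ∥ 6b 52.
Outer hash (tag): even-index sum = 237 mod 256 = 237; odd-index sum = 271 mod 256 = 15 → ed 0f.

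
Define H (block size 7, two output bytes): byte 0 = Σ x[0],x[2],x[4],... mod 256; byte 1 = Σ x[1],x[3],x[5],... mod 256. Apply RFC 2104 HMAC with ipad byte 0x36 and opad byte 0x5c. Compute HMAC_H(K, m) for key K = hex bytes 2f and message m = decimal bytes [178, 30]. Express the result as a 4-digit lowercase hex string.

Key hex bytes 2f is 1 byte ≤ B = 7; zero-pad to 7 bytes: K' = 2f 00 00 00 00 00 00.
K' ⊕ ipad = 19 36 36 36 36 36 36.  K' ⊕ opad = 73 5c 5c 5c 5c 5c 5c.
Inner input = (K'⊕ipad) ∥ m = 19 36 36 36 36 36 36 ∥ b2 1e.
Inner hash: even-index sum = 217 mod 256 = 217; odd-index sum = 340 mod 256 = 84 → d9 54.
Outer input = (K'⊕opad) ∥ inner = 73 5c 5c 5c 5c 5c 5c ∥ d9 54.
Outer hash (tag): even-index sum = 475 mod 256 = 219; odd-index sum = 493 mod 256 = 237 → db ed.

dbed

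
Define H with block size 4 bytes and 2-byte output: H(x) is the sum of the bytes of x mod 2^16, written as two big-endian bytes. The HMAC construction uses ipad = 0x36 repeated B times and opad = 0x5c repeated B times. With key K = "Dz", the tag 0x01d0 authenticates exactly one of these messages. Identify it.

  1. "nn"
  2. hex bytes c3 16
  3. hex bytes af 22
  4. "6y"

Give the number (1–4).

4

Key "Dz" = 44 7a is 2 bytes ≤ B = 4; zero-pad to 4 bytes: K' = 44 7a 00 00.
K' ⊕ ipad = 72 4c 36 36; K' ⊕ opad = 18 26 5c 5c.
m1: inner = H(72 4c 36 36 6e 6e) = 02 06; tag = H(18 26 5c 5c 02 06) = 00fe
m2: inner = H(72 4c 36 36 c3 16) = 02 03; tag = H(18 26 5c 5c 02 03) = 00fb
m3: inner = H(72 4c 36 36 af 22) = 01 fb; tag = H(18 26 5c 5c 01 fb) = 01f2
m4: inner = H(72 4c 36 36 36 79) = 01 d9; tag = H(18 26 5c 5c 01 d9) = 01d0 ← matches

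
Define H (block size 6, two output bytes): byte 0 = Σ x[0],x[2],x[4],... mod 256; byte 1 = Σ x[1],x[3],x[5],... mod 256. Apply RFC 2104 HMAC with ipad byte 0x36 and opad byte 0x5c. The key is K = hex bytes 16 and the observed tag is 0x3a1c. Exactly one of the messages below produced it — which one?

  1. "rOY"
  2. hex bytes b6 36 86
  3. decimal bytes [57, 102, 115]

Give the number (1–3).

Key hex bytes 16 is 1 byte ≤ B = 6; zero-pad to 6 bytes: K' = 16 00 00 00 00 00.
K' ⊕ ipad = 20 36 36 36 36 36; K' ⊕ opad = 4a 5c 5c 5c 5c 5c.
m1: inner = H(20 36 36 36 36 36 72 4f 59) = 57 f1; tag = H(4a 5c 5c 5c 5c 5c 57 f1) = 5905
m2: inner = H(20 36 36 36 36 36 b6 36 86) = c8 d8; tag = H(4a 5c 5c 5c 5c 5c c8 d8) = caec
m3: inner = H(20 36 36 36 36 36 39 66 73) = 38 08; tag = H(4a 5c 5c 5c 5c 5c 38 08) = 3a1c ← matches

3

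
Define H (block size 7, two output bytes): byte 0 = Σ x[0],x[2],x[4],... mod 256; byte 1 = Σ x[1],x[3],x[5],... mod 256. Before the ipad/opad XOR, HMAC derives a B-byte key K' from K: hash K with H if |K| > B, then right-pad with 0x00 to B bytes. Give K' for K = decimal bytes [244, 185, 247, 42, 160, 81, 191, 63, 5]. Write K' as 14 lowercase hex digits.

4f730000000000

|K| = 9 > B = 7, so first hash the key.
H(K): even-index sum = 847 mod 256 = 79; odd-index sum = 371 mod 256 = 115 → 4f 73.
Zero-pad H(K) = 4f 73 to 7 bytes: K' = 4f 73 00 00 00 00 00.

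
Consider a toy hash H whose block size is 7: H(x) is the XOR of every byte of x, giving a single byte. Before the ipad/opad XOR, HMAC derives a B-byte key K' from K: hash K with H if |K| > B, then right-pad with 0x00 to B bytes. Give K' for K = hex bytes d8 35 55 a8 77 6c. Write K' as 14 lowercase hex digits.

Key hex bytes d8 35 55 a8 77 6c is 6 bytes ≤ B = 7; zero-pad to 7 bytes: K' = d8 35 55 a8 77 6c 00.

d83555a8776c00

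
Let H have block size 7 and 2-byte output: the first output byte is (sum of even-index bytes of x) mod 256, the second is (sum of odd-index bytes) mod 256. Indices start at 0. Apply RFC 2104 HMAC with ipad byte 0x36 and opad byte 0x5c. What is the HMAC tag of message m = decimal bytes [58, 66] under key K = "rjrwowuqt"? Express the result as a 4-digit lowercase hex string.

193b

Key "rjrwowuqt" = 72 6a 72 77 6f 77 75 71 74 is 9 bytes > B = 7, so hash it first: H(key) = 3c c9, then zero-pad to 7 bytes: K' = 3c c9 00 00 00 00 00.
K' ⊕ ipad = 0a ff 36 36 36 36 36.  K' ⊕ opad = 60 95 5c 5c 5c 5c 5c.
Inner input = (K'⊕ipad) ∥ m = 0a ff 36 36 36 36 36 ∥ 3a 42.
Inner hash: even-index sum = 238 mod 256 = 238; odd-index sum = 421 mod 256 = 165 → ee a5.
Outer input = (K'⊕opad) ∥ inner = 60 95 5c 5c 5c 5c 5c ∥ ee a5.
Outer hash (tag): even-index sum = 537 mod 256 = 25; odd-index sum = 571 mod 256 = 59 → 19 3b.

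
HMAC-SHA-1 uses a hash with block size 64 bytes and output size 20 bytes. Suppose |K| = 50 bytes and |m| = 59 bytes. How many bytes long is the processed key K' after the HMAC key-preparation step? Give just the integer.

Key is 50 ≤ 64 bytes, zero-padded: |K'| = 64.

64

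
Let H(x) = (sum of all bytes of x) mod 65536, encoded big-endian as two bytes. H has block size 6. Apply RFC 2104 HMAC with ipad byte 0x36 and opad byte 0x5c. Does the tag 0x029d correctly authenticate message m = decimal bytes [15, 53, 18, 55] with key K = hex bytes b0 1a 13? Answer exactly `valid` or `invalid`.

valid

Key hex bytes b0 1a 13 is 3 bytes ≤ B = 6; zero-pad to 6 bytes: K' = b0 1a 13 00 00 00.
K' ⊕ ipad = 86 2c 25 36 36 36; K' ⊕ opad = ec 46 4f 5c 5c 5c.
Inner hash: sum = 134+44+37+54+54+54+15+53+18+55 = 518 → 02 06.
Outer hash (recomputed tag): sum = 236+70+79+92+92+92+2+6 = 669 → 02 9d.
Recomputed tag = 029d; claimed = 029d → match.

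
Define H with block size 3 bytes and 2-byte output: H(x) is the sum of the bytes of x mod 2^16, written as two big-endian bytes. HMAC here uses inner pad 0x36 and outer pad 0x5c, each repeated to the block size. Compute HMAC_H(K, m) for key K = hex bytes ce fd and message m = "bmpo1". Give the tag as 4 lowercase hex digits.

026a

Key hex bytes ce fd is 2 bytes ≤ B = 3; zero-pad to 3 bytes: K' = ce fd 00.
K' ⊕ ipad = f8 cb 36.  K' ⊕ opad = 92 a1 5c.
Inner input = (K'⊕ipad) ∥ m = f8 cb 36 ∥ 62 6d 70 6f 31.
Inner hash: sum = 248+203+54+98+109+112+111+49 = 984 → 03 d8.
Outer input = (K'⊕opad) ∥ inner = 92 a1 5c ∥ 03 d8.
Outer hash (tag): sum = 146+161+92+3+216 = 618 → 02 6a.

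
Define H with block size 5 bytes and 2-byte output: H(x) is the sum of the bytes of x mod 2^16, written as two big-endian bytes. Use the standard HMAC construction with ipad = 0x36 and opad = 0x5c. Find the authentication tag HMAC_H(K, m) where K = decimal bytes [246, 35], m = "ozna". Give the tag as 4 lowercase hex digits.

Key decimal bytes [246, 35] = f6 23 is 2 bytes ≤ B = 5; zero-pad to 5 bytes: K' = f6 23 00 00 00.
K' ⊕ ipad = c0 15 36 36 36.  K' ⊕ opad = aa 7f 5c 5c 5c.
Inner input = (K'⊕ipad) ∥ m = c0 15 36 36 36 ∥ 6f 7a 6e 61.
Inner hash: sum = 192+21+54+54+54+111+122+110+97 = 815 → 03 2f.
Outer input = (K'⊕opad) ∥ inner = aa 7f 5c 5c 5c ∥ 03 2f.
Outer hash (tag): sum = 170+127+92+92+92+3+47 = 623 → 02 6f.

026f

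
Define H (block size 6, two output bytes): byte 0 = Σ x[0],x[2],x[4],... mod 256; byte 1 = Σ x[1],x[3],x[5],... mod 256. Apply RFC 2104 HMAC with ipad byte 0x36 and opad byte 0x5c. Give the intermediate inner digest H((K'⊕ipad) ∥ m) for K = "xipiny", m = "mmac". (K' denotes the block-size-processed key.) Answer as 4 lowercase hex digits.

badd

Key "xipiny" = 78 69 70 69 6e 79 is exactly B = 6 bytes: K' = 78 69 70 69 6e 79.
K' ⊕ ipad = 4e 5f 46 5f 58 4f.
Inner input = 4e 5f 46 5f 58 4f ∥ 6d 6d 61 63.
Inner hash: even-index sum = 442 mod 256 = 186; odd-index sum = 477 mod 256 = 221 → ba dd.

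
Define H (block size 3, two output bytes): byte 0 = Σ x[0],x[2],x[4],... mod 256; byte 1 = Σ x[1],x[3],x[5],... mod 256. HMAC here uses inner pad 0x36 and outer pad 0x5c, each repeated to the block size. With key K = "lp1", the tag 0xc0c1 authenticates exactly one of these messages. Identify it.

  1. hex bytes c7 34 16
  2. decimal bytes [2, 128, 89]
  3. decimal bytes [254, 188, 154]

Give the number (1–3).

1

Key "lp1" = 6c 70 31 is exactly B = 3 bytes: K' = 6c 70 31.
K' ⊕ ipad = 5a 46 07; K' ⊕ opad = 30 2c 6d.
m1: inner = H(5a 46 07 c7 34 16) = 95 23; tag = H(30 2c 6d 95 23) = c0c1 ← matches
m2: inner = H(5a 46 07 02 80 59) = e1 a1; tag = H(30 2c 6d e1 a1) = 3e0d
m3: inner = H(5a 46 07 fe bc 9a) = 1d de; tag = H(30 2c 6d 1d de) = 7b49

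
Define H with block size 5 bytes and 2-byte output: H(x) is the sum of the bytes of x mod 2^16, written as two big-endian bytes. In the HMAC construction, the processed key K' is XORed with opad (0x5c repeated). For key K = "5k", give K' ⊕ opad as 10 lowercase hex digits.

Key "5k" = 35 6b is 2 bytes ≤ B = 5; zero-pad to 5 bytes: K' = 35 6b 00 00 00.
XOR each byte with 0x5c: 35⊕5c=69, 6b⊕5c=37, 00⊕5c=5c, 00⊕5c=5c, 00⊕5c=5c.

69375c5c5c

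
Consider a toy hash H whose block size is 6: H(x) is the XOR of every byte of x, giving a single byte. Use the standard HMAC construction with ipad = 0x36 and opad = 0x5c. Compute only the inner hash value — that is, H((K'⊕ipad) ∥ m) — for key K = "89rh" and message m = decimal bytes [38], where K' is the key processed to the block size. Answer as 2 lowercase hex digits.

3d

Key "89rh" = 38 39 72 68 is 4 bytes ≤ B = 6; zero-pad to 6 bytes: K' = 38 39 72 68 00 00.
K' ⊕ ipad = 0e 0f 44 5e 36 36.
Inner input = 0e 0f 44 5e 36 36 ∥ 26.
Inner hash: XOR 0e⊕0f⊕44⊕5e⊕36⊕36⊕26 = 3d.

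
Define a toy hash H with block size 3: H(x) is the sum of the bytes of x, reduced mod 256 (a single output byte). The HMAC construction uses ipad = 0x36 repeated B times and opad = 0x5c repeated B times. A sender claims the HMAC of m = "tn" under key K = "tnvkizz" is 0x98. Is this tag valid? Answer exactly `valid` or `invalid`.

valid

Key "tnvkizz" = 74 6e 76 6b 69 7a 7a is 7 bytes > B = 3, so hash it first: H(key) = 20, then zero-pad to 3 bytes: K' = 20 00 00.
K' ⊕ ipad = 16 36 36; K' ⊕ opad = 7c 5c 5c.
Inner hash: sum = 22+54+54+116+110 = 356; mod 256 = 100 → 64.
Outer hash (recomputed tag): sum = 124+92+92+100 = 408; mod 256 = 152 → 98.
Recomputed tag = 98; claimed = 98 → match.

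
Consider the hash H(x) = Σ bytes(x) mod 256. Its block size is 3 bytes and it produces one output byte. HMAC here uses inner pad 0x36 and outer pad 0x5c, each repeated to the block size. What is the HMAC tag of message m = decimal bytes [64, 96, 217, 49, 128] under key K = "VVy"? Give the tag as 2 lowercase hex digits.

Key "VVy" = 56 56 79 is exactly B = 3 bytes: K' = 56 56 79.
K' ⊕ ipad = 60 60 4f.  K' ⊕ opad = 0a 0a 25.
Inner input = (K'⊕ipad) ∥ m = 60 60 4f ∥ 40 60 d9 31 80.
Inner hash: sum = 96+96+79+64+96+217+49+128 = 825; mod 256 = 57 → 39.
Outer input = (K'⊕opad) ∥ inner = 0a 0a 25 ∥ 39.
Outer hash (tag): sum = 10+10+37+57 = 114 → 72.

72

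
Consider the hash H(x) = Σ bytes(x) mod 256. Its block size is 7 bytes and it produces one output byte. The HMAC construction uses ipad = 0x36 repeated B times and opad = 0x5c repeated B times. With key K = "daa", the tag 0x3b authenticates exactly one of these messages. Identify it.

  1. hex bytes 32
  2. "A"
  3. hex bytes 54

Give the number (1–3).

2

Key "daa" = 64 61 61 is 3 bytes ≤ B = 7; zero-pad to 7 bytes: K' = 64 61 61 00 00 00 00.
K' ⊕ ipad = 52 57 57 36 36 36 36; K' ⊕ opad = 38 3d 3d 5c 5c 5c 5c.
m1: inner = H(52 57 57 36 36 36 36 32) = 0a; tag = H(38 3d 3d 5c 5c 5c 5c 0a) = 2c
m2: inner = H(52 57 57 36 36 36 36 41) = 19; tag = H(38 3d 3d 5c 5c 5c 5c 19) = 3b ← matches
m3: inner = H(52 57 57 36 36 36 36 54) = 2c; tag = H(38 3d 3d 5c 5c 5c 5c 2c) = 4e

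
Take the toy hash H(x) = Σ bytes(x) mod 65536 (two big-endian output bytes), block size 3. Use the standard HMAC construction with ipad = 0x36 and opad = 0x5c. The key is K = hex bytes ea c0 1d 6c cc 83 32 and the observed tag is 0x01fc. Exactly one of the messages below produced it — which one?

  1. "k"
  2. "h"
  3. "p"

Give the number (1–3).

Key hex bytes ea c0 1d 6c cc 83 32 is 7 bytes > B = 3, so hash it first: H(key) = 03 b4, then zero-pad to 3 bytes: K' = 03 b4 00.
K' ⊕ ipad = 35 82 36; K' ⊕ opad = 5f e8 5c.
m1: inner = H(35 82 36 6b) = 01 58; tag = H(5f e8 5c 01 58) = 01fc ← matches
m2: inner = H(35 82 36 68) = 01 55; tag = H(5f e8 5c 01 55) = 01f9
m3: inner = H(35 82 36 70) = 01 5d; tag = H(5f e8 5c 01 5d) = 0201

1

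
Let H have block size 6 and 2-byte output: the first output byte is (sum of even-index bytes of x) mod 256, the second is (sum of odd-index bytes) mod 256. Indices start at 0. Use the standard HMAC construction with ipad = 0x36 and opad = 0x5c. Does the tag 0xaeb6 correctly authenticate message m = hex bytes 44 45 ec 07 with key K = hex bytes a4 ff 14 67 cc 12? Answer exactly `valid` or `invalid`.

Key hex bytes a4 ff 14 67 cc 12 is exactly B = 6 bytes: K' = a4 ff 14 67 cc 12.
K' ⊕ ipad = 92 c9 22 51 fa 24; K' ⊕ opad = f8 a3 48 3b 90 4e.
Inner hash: even-index sum = 734 mod 256 = 222; odd-index sum = 394 mod 256 = 138 → de 8a.
Outer hash (recomputed tag): even-index sum = 686 mod 256 = 174; odd-index sum = 438 mod 256 = 182 → ae b6.
Recomputed tag = aeb6; claimed = aeb6 → match.

valid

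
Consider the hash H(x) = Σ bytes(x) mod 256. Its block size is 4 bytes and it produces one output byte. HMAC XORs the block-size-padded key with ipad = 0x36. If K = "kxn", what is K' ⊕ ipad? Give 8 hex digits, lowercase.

5d4e5836

Key "kxn" = 6b 78 6e is 3 bytes ≤ B = 4; zero-pad to 4 bytes: K' = 6b 78 6e 00.
XOR each byte with 0x36: 6b⊕36=5d, 78⊕36=4e, 6e⊕36=58, 00⊕36=36.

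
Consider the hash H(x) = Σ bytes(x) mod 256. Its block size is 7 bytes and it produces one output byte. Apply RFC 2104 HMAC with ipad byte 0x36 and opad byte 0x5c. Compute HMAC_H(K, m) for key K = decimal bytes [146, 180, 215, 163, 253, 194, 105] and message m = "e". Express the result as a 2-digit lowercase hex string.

d3

Key decimal bytes [146, 180, 215, 163, 253, 194, 105] = 92 b4 d7 a3 fd c2 69 is exactly B = 7 bytes: K' = 92 b4 d7 a3 fd c2 69.
K' ⊕ ipad = a4 82 e1 95 cb f4 5f.  K' ⊕ opad = ce e8 8b ff a1 9e 35.
Inner input = (K'⊕ipad) ∥ m = a4 82 e1 95 cb f4 5f ∥ 65.
Inner hash: sum = 164+130+225+149+203+244+95+101 = 1311; mod 256 = 31 → 1f.
Outer input = (K'⊕opad) ∥ inner = ce e8 8b ff a1 9e 35 ∥ 1f.
Outer hash (tag): sum = 206+232+139+255+161+158+53+31 = 1235; mod 256 = 211 → d3.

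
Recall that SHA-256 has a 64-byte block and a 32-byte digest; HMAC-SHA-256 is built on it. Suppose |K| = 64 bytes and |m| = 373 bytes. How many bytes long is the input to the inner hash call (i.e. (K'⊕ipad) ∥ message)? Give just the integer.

Key is 64 ≤ 64 bytes, zero-padded: |K'| = 64.
Inner input = (K'⊕ipad) ∥ m → 64 + 373 = 437 bytes.

437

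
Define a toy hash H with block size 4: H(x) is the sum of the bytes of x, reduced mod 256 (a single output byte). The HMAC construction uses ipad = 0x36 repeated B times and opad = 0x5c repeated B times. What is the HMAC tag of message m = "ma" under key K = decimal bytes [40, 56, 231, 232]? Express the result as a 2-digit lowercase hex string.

f0

Key decimal bytes [40, 56, 231, 232] = 28 38 e7 e8 is exactly B = 4 bytes: K' = 28 38 e7 e8.
K' ⊕ ipad = 1e 0e d1 de.  K' ⊕ opad = 74 64 bb b4.
Inner input = (K'⊕ipad) ∥ m = 1e 0e d1 de ∥ 6d 61.
Inner hash: sum = 30+14+209+222+109+97 = 681; mod 256 = 169 → a9.
Outer input = (K'⊕opad) ∥ inner = 74 64 bb b4 ∥ a9.
Outer hash (tag): sum = 116+100+187+180+169 = 752; mod 256 = 240 → f0.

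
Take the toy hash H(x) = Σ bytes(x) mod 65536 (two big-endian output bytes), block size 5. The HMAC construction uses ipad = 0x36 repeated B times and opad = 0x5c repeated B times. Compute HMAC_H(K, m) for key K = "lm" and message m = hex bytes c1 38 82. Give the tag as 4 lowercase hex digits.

Key "lm" = 6c 6d is 2 bytes ≤ B = 5; zero-pad to 5 bytes: K' = 6c 6d 00 00 00.
K' ⊕ ipad = 5a 5b 36 36 36.  K' ⊕ opad = 30 31 5c 5c 5c.
Inner input = (K'⊕ipad) ∥ m = 5a 5b 36 36 36 ∥ c1 38 82.
Inner hash: sum = 90+91+54+54+54+193+56+130 = 722 → 02 d2.
Outer input = (K'⊕opad) ∥ inner = 30 31 5c 5c 5c ∥ 02 d2.
Outer hash (tag): sum = 48+49+92+92+92+2+210 = 585 → 02 49.

0249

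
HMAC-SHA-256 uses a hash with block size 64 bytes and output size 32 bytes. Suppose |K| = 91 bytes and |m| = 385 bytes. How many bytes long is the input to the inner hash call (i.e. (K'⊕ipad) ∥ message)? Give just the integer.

449

Key is 91 > 64 bytes, so it is hashed to 32 bytes then zero-padded to 64: |K'| = 64.
Inner input = (K'⊕ipad) ∥ m → 64 + 385 = 449 bytes.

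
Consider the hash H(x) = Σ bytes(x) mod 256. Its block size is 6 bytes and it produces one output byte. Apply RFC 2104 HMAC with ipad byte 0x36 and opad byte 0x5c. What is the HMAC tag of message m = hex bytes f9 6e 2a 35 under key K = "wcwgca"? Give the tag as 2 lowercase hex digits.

e6

Key "wcwgca" = 77 63 77 67 63 61 is exactly B = 6 bytes: K' = 77 63 77 67 63 61.
K' ⊕ ipad = 41 55 41 51 55 57.  K' ⊕ opad = 2b 3f 2b 3b 3f 3d.
Inner input = (K'⊕ipad) ∥ m = 41 55 41 51 55 57 ∥ f9 6e 2a 35.
Inner hash: sum = 65+85+65+81+85+87+249+110+42+53 = 922; mod 256 = 154 → 9a.
Outer input = (K'⊕opad) ∥ inner = 2b 3f 2b 3b 3f 3d ∥ 9a.
Outer hash (tag): sum = 43+63+43+59+63+61+154 = 486; mod 256 = 230 → e6.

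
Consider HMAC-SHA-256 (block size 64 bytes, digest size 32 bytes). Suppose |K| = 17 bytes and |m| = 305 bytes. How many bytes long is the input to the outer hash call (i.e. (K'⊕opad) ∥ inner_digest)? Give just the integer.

96

Key is 17 ≤ 64 bytes, zero-padded: |K'| = 64.
Outer input = (K'⊕opad) ∥ H(inner) → 64 + 32 = 96 bytes.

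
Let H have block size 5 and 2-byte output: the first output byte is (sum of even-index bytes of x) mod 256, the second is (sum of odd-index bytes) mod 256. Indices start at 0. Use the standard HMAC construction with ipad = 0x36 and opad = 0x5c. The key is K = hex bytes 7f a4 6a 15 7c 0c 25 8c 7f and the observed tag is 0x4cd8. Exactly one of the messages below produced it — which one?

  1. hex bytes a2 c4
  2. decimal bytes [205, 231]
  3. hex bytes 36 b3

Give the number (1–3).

1

Key hex bytes 7f a4 6a 15 7c 0c 25 8c 7f is 9 bytes > B = 5, so hash it first: H(key) = 09 51, then zero-pad to 5 bytes: K' = 09 51 00 00 00.
K' ⊕ ipad = 3f 67 36 36 36; K' ⊕ opad = 55 0d 5c 5c 5c.
m1: inner = H(3f 67 36 36 36 a2 c4) = 6f 3f; tag = H(55 0d 5c 5c 5c 6f 3f) = 4cd8 ← matches
m2: inner = H(3f 67 36 36 36 cd e7) = 92 6a; tag = H(55 0d 5c 5c 5c 92 6a) = 77fb
m3: inner = H(3f 67 36 36 36 36 b3) = 5e d3; tag = H(55 0d 5c 5c 5c 5e d3) = e0c7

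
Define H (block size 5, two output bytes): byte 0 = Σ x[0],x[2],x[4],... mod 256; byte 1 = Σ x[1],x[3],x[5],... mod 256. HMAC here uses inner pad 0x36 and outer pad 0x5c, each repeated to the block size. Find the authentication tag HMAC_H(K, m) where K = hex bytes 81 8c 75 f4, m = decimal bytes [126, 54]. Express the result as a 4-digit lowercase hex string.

5cde

Key hex bytes 81 8c 75 f4 is 4 bytes ≤ B = 5; zero-pad to 5 bytes: K' = 81 8c 75 f4 00.
K' ⊕ ipad = b7 ba 43 c2 36.  K' ⊕ opad = dd d0 29 a8 5c.
Inner input = (K'⊕ipad) ∥ m = b7 ba 43 c2 36 ∥ 7e 36.
Inner hash: even-index sum = 358 mod 256 = 102; odd-index sum = 506 mod 256 = 250 → 66 fa.
Outer input = (K'⊕opad) ∥ inner = dd d0 29 a8 5c ∥ 66 fa.
Outer hash (tag): even-index sum = 604 mod 256 = 92; odd-index sum = 478 mod 256 = 222 → 5c de.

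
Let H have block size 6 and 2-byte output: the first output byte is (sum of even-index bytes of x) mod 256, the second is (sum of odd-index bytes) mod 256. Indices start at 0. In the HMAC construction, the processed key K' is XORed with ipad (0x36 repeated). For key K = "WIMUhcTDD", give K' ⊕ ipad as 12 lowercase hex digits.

Key "WIMUhcTDD" = 57 49 4d 55 68 63 54 44 44 is 9 bytes > B = 6, so hash it first: H(key) = a4 45, then zero-pad to 6 bytes: K' = a4 45 00 00 00 00.
XOR each byte with 0x36: a4⊕36=92, 45⊕36=73, 00⊕36=36, 00⊕36=36, 00⊕36=36, 00⊕36=36.

927336363636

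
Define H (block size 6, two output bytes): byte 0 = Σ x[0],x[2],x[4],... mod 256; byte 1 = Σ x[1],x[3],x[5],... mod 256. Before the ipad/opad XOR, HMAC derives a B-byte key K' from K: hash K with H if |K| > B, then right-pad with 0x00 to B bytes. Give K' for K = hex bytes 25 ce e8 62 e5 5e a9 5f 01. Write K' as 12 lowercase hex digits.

9ced00000000

|K| = 9 > B = 6, so first hash the key.
H(K): even-index sum = 668 mod 256 = 156; odd-index sum = 493 mod 256 = 237 → 9c ed.
Zero-pad H(K) = 9c ed to 6 bytes: K' = 9c ed 00 00 00 00.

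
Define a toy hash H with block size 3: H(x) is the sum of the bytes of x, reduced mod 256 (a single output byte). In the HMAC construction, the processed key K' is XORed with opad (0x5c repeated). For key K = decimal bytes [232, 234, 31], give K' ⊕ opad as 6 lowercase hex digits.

b4b643

Key decimal bytes [232, 234, 31] = e8 ea 1f is exactly B = 3 bytes: K' = e8 ea 1f.
XOR each byte with 0x5c: e8⊕5c=b4, ea⊕5c=b6, 1f⊕5c=43.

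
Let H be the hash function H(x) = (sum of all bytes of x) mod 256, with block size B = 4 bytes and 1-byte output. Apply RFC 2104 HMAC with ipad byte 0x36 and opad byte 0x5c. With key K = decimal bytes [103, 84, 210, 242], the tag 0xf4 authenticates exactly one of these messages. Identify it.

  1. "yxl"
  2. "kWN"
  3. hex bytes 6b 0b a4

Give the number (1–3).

3

Key decimal bytes [103, 84, 210, 242] = 67 54 d2 f2 is exactly B = 4 bytes: K' = 67 54 d2 f2.
K' ⊕ ipad = 51 62 e4 c4; K' ⊕ opad = 3b 08 8e ae.
m1: inner = H(51 62 e4 c4 79 78 6c) = b8; tag = H(3b 08 8e ae b8) = 37
m2: inner = H(51 62 e4 c4 6b 57 4e) = 6b; tag = H(3b 08 8e ae 6b) = ea
m3: inner = H(51 62 e4 c4 6b 0b a4) = 75; tag = H(3b 08 8e ae 75) = f4 ← matches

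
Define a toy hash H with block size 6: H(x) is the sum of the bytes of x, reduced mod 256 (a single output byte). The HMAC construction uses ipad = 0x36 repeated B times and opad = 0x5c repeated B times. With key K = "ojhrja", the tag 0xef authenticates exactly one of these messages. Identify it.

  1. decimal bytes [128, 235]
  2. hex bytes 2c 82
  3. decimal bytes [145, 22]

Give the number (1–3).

3

Key "ojhrja" = 6f 6a 68 72 6a 61 is exactly B = 6 bytes: K' = 6f 6a 68 72 6a 61.
K' ⊕ ipad = 59 5c 5e 44 5c 57; K' ⊕ opad = 33 36 34 2e 36 3d.
m1: inner = H(59 5c 5e 44 5c 57 80 eb) = 75; tag = H(33 36 34 2e 36 3d 75) = b3
m2: inner = H(59 5c 5e 44 5c 57 2c 82) = b8; tag = H(33 36 34 2e 36 3d b8) = f6
m3: inner = H(59 5c 5e 44 5c 57 91 16) = b1; tag = H(33 36 34 2e 36 3d b1) = ef ← matches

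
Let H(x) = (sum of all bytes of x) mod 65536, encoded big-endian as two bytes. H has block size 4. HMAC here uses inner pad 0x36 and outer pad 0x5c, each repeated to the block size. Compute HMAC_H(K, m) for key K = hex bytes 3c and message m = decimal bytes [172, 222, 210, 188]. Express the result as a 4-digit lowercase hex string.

023b

Key hex bytes 3c is 1 byte ≤ B = 4; zero-pad to 4 bytes: K' = 3c 00 00 00.
K' ⊕ ipad = 0a 36 36 36.  K' ⊕ opad = 60 5c 5c 5c.
Inner input = (K'⊕ipad) ∥ m = 0a 36 36 36 ∥ ac de d2 bc.
Inner hash: sum = 10+54+54+54+172+222+210+188 = 964 → 03 c4.
Outer input = (K'⊕opad) ∥ inner = 60 5c 5c 5c ∥ 03 c4.
Outer hash (tag): sum = 96+92+92+92+3+196 = 571 → 02 3b.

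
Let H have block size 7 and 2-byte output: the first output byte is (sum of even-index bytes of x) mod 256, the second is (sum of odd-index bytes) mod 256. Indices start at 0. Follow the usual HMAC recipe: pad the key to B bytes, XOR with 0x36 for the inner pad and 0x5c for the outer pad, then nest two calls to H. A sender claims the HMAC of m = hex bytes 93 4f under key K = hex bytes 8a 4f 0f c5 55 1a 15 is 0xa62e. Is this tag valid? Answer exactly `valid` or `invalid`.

Key hex bytes 8a 4f 0f c5 55 1a 15 is exactly B = 7 bytes: K' = 8a 4f 0f c5 55 1a 15.
K' ⊕ ipad = bc 79 39 f3 63 2c 23; K' ⊕ opad = d6 13 53 99 09 46 49.
Inner hash: even-index sum = 458 mod 256 = 202; odd-index sum = 555 mod 256 = 43 → ca 2b.
Outer hash (recomputed tag): even-index sum = 422 mod 256 = 166; odd-index sum = 444 mod 256 = 188 → a6 bc.
Recomputed tag = a6bc; claimed = a62e → mismatch.

invalid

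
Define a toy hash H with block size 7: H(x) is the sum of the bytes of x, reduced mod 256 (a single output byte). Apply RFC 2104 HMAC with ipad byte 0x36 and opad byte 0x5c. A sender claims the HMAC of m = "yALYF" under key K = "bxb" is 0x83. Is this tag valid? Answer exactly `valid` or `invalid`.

valid

Key "bxb" = 62 78 62 is 3 bytes ≤ B = 7; zero-pad to 7 bytes: K' = 62 78 62 00 00 00 00.
K' ⊕ ipad = 54 4e 54 36 36 36 36; K' ⊕ opad = 3e 24 3e 5c 5c 5c 5c.
Inner hash: sum = 84+78+84+54+54+54+54+121+65+76+89+70 = 883; mod 256 = 115 → 73.
Outer hash (recomputed tag): sum = 62+36+62+92+92+92+92+115 = 643; mod 256 = 131 → 83.
Recomputed tag = 83; claimed = 83 → match.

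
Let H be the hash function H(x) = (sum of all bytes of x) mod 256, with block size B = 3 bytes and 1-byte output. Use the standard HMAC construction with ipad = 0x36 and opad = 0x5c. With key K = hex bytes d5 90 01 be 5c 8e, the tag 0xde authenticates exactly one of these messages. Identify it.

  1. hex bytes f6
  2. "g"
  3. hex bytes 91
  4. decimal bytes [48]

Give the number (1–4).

Key hex bytes d5 90 01 be 5c 8e is 6 bytes > B = 3, so hash it first: H(key) = 0e, then zero-pad to 3 bytes: K' = 0e 00 00.
K' ⊕ ipad = 38 36 36; K' ⊕ opad = 52 5c 5c.
m1: inner = H(38 36 36 f6) = 9a; tag = H(52 5c 5c 9a) = a4
m2: inner = H(38 36 36 67) = 0b; tag = H(52 5c 5c 0b) = 15
m3: inner = H(38 36 36 91) = 35; tag = H(52 5c 5c 35) = 3f
m4: inner = H(38 36 36 30) = d4; tag = H(52 5c 5c d4) = de ← matches

4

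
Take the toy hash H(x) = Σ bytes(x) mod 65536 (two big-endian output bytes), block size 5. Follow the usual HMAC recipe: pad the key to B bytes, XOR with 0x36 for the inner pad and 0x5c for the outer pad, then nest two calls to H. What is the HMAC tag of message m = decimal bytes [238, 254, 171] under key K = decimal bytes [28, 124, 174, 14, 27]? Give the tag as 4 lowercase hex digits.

Key decimal bytes [28, 124, 174, 14, 27] = 1c 7c ae 0e 1b is exactly B = 5 bytes: K' = 1c 7c ae 0e 1b.
K' ⊕ ipad = 2a 4a 98 38 2d.  K' ⊕ opad = 40 20 f2 52 47.
Inner input = (K'⊕ipad) ∥ m = 2a 4a 98 38 2d ∥ ee fe ab.
Inner hash: sum = 42+74+152+56+45+238+254+171 = 1032 → 04 08.
Outer input = (K'⊕opad) ∥ inner = 40 20 f2 52 47 ∥ 04 08.
Outer hash (tag): sum = 64+32+242+82+71+4+8 = 503 → 01 f7.

01f7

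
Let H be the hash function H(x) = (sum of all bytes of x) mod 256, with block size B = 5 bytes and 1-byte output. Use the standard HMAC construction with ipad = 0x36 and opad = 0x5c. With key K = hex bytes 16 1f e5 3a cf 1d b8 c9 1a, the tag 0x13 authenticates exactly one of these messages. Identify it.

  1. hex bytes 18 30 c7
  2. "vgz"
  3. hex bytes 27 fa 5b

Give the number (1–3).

2

Key hex bytes 16 1f e5 3a cf 1d b8 c9 1a is 9 bytes > B = 5, so hash it first: H(key) = db, then zero-pad to 5 bytes: K' = db 00 00 00 00.
K' ⊕ ipad = ed 36 36 36 36; K' ⊕ opad = 87 5c 5c 5c 5c.
m1: inner = H(ed 36 36 36 36 18 30 c7) = d4; tag = H(87 5c 5c 5c 5c d4) = cb
m2: inner = H(ed 36 36 36 36 76 67 7a) = 1c; tag = H(87 5c 5c 5c 5c 1c) = 13 ← matches
m3: inner = H(ed 36 36 36 36 27 fa 5b) = 41; tag = H(87 5c 5c 5c 5c 41) = 38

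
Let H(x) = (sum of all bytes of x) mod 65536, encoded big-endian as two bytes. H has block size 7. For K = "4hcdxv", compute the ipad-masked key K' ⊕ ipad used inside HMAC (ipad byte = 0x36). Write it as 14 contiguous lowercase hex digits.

025e55524e4036

Key "4hcdxv" = 34 68 63 64 78 76 is 6 bytes ≤ B = 7; zero-pad to 7 bytes: K' = 34 68 63 64 78 76 00.
XOR each byte with 0x36: 34⊕36=02, 68⊕36=5e, 63⊕36=55, 64⊕36=52, 78⊕36=4e, 76⊕36=40, 00⊕36=36.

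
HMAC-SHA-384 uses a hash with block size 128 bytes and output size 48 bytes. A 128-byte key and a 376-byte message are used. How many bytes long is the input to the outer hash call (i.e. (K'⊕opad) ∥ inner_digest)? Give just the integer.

176

Key is 128 ≤ 128 bytes, zero-padded: |K'| = 128.
Outer input = (K'⊕opad) ∥ H(inner) → 128 + 48 = 176 bytes.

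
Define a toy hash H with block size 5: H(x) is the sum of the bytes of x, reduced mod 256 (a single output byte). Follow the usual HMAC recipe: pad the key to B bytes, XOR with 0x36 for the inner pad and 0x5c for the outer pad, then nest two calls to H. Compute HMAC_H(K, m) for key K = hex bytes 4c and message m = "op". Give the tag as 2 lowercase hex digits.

b1

Key hex bytes 4c is 1 byte ≤ B = 5; zero-pad to 5 bytes: K' = 4c 00 00 00 00.
K' ⊕ ipad = 7a 36 36 36 36.  K' ⊕ opad = 10 5c 5c 5c 5c.
Inner input = (K'⊕ipad) ∥ m = 7a 36 36 36 36 ∥ 6f 70.
Inner hash: sum = 122+54+54+54+54+111+112 = 561; mod 256 = 49 → 31.
Outer input = (K'⊕opad) ∥ inner = 10 5c 5c 5c 5c ∥ 31.
Outer hash (tag): sum = 16+92+92+92+92+49 = 433; mod 256 = 177 → b1.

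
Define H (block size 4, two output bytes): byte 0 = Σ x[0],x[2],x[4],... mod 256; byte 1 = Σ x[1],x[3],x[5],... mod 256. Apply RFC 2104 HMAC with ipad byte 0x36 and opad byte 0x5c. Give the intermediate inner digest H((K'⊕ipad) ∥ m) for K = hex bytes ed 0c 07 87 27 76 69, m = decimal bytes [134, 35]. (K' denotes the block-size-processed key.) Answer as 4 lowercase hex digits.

6e98

Key hex bytes ed 0c 07 87 27 76 69 is 7 bytes > B = 4, so hash it first: H(key) = 84 09, then zero-pad to 4 bytes: K' = 84 09 00 00.
K' ⊕ ipad = b2 3f 36 36.
Inner input = b2 3f 36 36 ∥ 86 23.
Inner hash: even-index sum = 366 mod 256 = 110; odd-index sum = 152 mod 256 = 152 → 6e 98.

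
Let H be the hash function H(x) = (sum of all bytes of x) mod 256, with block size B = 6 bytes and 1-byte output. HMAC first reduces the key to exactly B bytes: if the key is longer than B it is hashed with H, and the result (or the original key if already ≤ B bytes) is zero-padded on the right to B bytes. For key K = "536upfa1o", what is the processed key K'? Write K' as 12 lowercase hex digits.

ea0000000000

|K| = 9 > B = 6, so first hash the key.
H(K): sum = 53+51+54+117+112+102+97+49+111 = 746; mod 256 = 234 → ea.
Zero-pad H(K) = ea to 6 bytes: K' = ea 00 00 00 00 00.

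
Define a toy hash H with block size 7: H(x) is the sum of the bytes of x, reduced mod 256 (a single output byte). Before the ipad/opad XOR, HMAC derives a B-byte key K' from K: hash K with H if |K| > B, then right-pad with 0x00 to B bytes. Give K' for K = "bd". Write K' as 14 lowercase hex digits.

62640000000000

Key "bd" = 62 64 is 2 bytes ≤ B = 7; zero-pad to 7 bytes: K' = 62 64 00 00 00 00 00.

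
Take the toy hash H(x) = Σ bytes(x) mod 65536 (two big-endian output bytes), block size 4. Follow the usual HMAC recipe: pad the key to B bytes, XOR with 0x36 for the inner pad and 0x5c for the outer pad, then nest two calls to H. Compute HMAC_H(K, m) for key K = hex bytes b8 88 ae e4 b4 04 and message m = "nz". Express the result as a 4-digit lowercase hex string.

Key hex bytes b8 88 ae e4 b4 04 is 6 bytes > B = 4, so hash it first: H(key) = 03 8a, then zero-pad to 4 bytes: K' = 03 8a 00 00.
K' ⊕ ipad = 35 bc 36 36.  K' ⊕ opad = 5f d6 5c 5c.
Inner input = (K'⊕ipad) ∥ m = 35 bc 36 36 ∥ 6e 7a.
Inner hash: sum = 53+188+54+54+110+122 = 581 → 02 45.
Outer input = (K'⊕opad) ∥ inner = 5f d6 5c 5c ∥ 02 45.
Outer hash (tag): sum = 95+214+92+92+2+69 = 564 → 02 34.

0234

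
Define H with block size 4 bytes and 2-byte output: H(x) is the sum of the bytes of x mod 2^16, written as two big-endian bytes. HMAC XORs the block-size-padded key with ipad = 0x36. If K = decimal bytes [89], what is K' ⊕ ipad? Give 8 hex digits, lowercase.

Key decimal bytes [89] = 59 is 1 byte ≤ B = 4; zero-pad to 4 bytes: K' = 59 00 00 00.
XOR each byte with 0x36: 59⊕36=6f, 00⊕36=36, 00⊕36=36, 00⊕36=36.

6f363636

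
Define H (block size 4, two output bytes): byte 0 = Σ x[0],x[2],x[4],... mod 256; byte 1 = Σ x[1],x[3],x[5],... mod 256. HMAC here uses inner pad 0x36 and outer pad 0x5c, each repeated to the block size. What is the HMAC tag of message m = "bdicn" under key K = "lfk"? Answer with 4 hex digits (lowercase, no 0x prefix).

57e3

Key "lfk" = 6c 66 6b is 3 bytes ≤ B = 4; zero-pad to 4 bytes: K' = 6c 66 6b 00.
K' ⊕ ipad = 5a 50 5d 36.  K' ⊕ opad = 30 3a 37 5c.
Inner input = (K'⊕ipad) ∥ m = 5a 50 5d 36 ∥ 62 64 69 63 6e.
Inner hash: even-index sum = 496 mod 256 = 240; odd-index sum = 333 mod 256 = 77 → f0 4d.
Outer input = (K'⊕opad) ∥ inner = 30 3a 37 5c ∥ f0 4d.
Outer hash (tag): even-index sum = 343 mod 256 = 87; odd-index sum = 227 mod 256 = 227 → 57 e3.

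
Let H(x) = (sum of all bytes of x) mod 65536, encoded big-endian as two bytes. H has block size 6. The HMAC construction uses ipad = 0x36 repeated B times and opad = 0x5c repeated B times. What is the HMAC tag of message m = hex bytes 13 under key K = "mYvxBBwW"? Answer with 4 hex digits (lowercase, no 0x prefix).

Key "mYvxBBwW" = 6d 59 76 78 42 42 77 57 is 8 bytes > B = 6, so hash it first: H(key) = 03 06, then zero-pad to 6 bytes: K' = 03 06 00 00 00 00.
K' ⊕ ipad = 35 30 36 36 36 36.  K' ⊕ opad = 5f 5a 5c 5c 5c 5c.
Inner input = (K'⊕ipad) ∥ m = 35 30 36 36 36 36 ∥ 13.
Inner hash: sum = 53+48+54+54+54+54+19 = 336 → 01 50.
Outer input = (K'⊕opad) ∥ inner = 5f 5a 5c 5c 5c 5c ∥ 01 50.
Outer hash (tag): sum = 95+90+92+92+92+92+1+80 = 634 → 02 7a.

027a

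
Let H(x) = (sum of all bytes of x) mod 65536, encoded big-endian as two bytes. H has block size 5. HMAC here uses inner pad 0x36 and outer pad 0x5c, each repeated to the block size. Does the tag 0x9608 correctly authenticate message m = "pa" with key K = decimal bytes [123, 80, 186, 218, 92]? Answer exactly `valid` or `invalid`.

Key decimal bytes [123, 80, 186, 218, 92] = 7b 50 ba da 5c is exactly B = 5 bytes: K' = 7b 50 ba da 5c.
K' ⊕ ipad = 4d 66 8c ec 6a; K' ⊕ opad = 27 0c e6 86 00.
Inner hash: sum = 77+102+140+236+106+112+97 = 870 → 03 66.
Outer hash (recomputed tag): sum = 39+12+230+134+0+3+102 = 520 → 02 08.
Recomputed tag = 0208; claimed = 9608 → mismatch.

invalid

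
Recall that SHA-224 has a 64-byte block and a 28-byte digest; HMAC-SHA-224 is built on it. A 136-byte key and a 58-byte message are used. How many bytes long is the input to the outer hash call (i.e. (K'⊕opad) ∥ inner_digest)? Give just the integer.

92

Key is 136 > 64 bytes, so it is hashed to 28 bytes then zero-padded to 64: |K'| = 64.
Outer input = (K'⊕opad) ∥ H(inner) → 64 + 28 = 92 bytes.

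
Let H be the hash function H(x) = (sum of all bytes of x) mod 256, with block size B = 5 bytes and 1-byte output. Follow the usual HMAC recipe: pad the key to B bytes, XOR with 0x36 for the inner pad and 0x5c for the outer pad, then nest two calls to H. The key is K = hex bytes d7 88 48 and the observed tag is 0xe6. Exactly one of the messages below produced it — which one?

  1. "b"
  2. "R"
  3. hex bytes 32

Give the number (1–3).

3

Key hex bytes d7 88 48 is 3 bytes ≤ B = 5; zero-pad to 5 bytes: K' = d7 88 48 00 00.
K' ⊕ ipad = e1 be 7e 36 36; K' ⊕ opad = 8b d4 14 5c 5c.
m1: inner = H(e1 be 7e 36 36 62) = eb; tag = H(8b d4 14 5c 5c eb) = 16
m2: inner = H(e1 be 7e 36 36 52) = db; tag = H(8b d4 14 5c 5c db) = 06
m3: inner = H(e1 be 7e 36 36 32) = bb; tag = H(8b d4 14 5c 5c bb) = e6 ← matches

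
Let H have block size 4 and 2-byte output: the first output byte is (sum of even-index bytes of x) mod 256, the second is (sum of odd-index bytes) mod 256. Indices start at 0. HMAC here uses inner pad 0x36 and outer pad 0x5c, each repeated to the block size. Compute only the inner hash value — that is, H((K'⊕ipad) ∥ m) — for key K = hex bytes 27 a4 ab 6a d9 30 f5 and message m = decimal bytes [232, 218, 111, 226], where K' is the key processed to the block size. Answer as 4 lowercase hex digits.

23fa

Key hex bytes 27 a4 ab 6a d9 30 f5 is 7 bytes > B = 4, so hash it first: H(key) = a0 3e, then zero-pad to 4 bytes: K' = a0 3e 00 00.
K' ⊕ ipad = 96 08 36 36.
Inner input = 96 08 36 36 ∥ e8 da 6f e2.
Inner hash: even-index sum = 547 mod 256 = 35; odd-index sum = 506 mod 256 = 250 → 23 fa.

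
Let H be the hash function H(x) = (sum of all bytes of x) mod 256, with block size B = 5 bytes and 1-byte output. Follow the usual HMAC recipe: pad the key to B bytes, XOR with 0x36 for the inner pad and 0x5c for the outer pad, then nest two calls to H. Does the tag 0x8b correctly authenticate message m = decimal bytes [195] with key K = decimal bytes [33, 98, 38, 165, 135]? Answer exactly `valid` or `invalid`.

Key decimal bytes [33, 98, 38, 165, 135] = 21 62 26 a5 87 is exactly B = 5 bytes: K' = 21 62 26 a5 87.
K' ⊕ ipad = 17 54 10 93 b1; K' ⊕ opad = 7d 3e 7a f9 db.
Inner hash: sum = 23+84+16+147+177+195 = 642; mod 256 = 130 → 82.
Outer hash (recomputed tag): sum = 125+62+122+249+219+130 = 907; mod 256 = 139 → 8b.
Recomputed tag = 8b; claimed = 8b → match.

valid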